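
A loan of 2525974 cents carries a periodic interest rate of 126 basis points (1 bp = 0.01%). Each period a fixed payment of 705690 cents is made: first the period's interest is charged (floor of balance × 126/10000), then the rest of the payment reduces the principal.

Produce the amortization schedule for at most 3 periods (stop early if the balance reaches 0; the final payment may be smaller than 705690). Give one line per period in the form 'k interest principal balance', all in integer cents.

1. interest=⌊2525974·126/10000⌋=31827; principal=705690-31827=673863; balance=2525974-673863=1852111
2. interest=⌊1852111·126/10000⌋=23336; principal=705690-23336=682354; balance=1852111-682354=1169757
3. interest=⌊1169757·126/10000⌋=14738; principal=705690-14738=690952; balance=1169757-690952=478805

1 31827 673863 1852111
2 23336 682354 1169757
3 14738 690952 478805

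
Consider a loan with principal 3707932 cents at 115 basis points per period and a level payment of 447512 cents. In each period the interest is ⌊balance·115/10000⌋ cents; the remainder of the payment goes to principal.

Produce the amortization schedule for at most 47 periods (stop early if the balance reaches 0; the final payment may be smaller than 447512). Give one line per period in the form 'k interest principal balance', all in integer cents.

1. interest=⌊3707932·115/10000⌋=42641; principal=447512-42641=404871; balance=3707932-404871=3303061
2. interest=⌊3303061·115/10000⌋=37985; principal=447512-37985=409527; balance=3303061-409527=2893534
3. interest=⌊2893534·115/10000⌋=33275; principal=447512-33275=414237; balance=2893534-414237=2479297
4. interest=⌊2479297·115/10000⌋=28511; principal=447512-28511=419001; balance=2479297-419001=2060296
5. interest=⌊2060296·115/10000⌋=23693; principal=447512-23693=423819; balance=2060296-423819=1636477
6. interest=⌊1636477·115/10000⌋=18819; principal=447512-18819=428693; balance=1636477-428693=1207784
7. interest=⌊1207784·115/10000⌋=13889; principal=447512-13889=433623; balance=1207784-433623=774161
8. interest=⌊774161·115/10000⌋=8902; principal=447512-8902=438610; balance=774161-438610=335551
9. interest=⌊335551·115/10000⌋=3858; principal=min(447512-3858,335551)=335551; balance=335551-335551=0

1 42641 404871 3303061
2 37985 409527 2893534
3 33275 414237 2479297
4 28511 419001 2060296
5 23693 423819 1636477
6 18819 428693 1207784
7 13889 433623 774161
8 8902 438610 335551
9 3858 335551 0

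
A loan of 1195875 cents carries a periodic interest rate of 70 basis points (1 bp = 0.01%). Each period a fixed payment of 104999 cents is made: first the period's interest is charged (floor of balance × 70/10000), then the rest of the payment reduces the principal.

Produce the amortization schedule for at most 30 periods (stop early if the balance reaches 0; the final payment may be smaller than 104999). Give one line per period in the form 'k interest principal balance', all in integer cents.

1 8371 96628 1099247
2 7694 97305 1001942
3 7013 97986 903956
4 6327 98672 805284
5 5636 99363 705921
6 4941 100058 605863
7 4241 100758 505105
8 3535 101464 403641
9 2825 102174 301467
10 2110 102889 198578
11 1390 103609 94969
12 664 94969 0

1. interest=⌊1195875·70/10000⌋=8371; principal=104999-8371=96628; balance=1195875-96628=1099247
2. interest=⌊1099247·70/10000⌋=7694; principal=104999-7694=97305; balance=1099247-97305=1001942
3. interest=⌊1001942·70/10000⌋=7013; principal=104999-7013=97986; balance=1001942-97986=903956
4. interest=⌊903956·70/10000⌋=6327; principal=104999-6327=98672; balance=903956-98672=805284
5. interest=⌊805284·70/10000⌋=5636; principal=104999-5636=99363; balance=805284-99363=705921
6. interest=⌊705921·70/10000⌋=4941; principal=104999-4941=100058; balance=705921-100058=605863
7. interest=⌊605863·70/10000⌋=4241; principal=104999-4241=100758; balance=605863-100758=505105
8. interest=⌊505105·70/10000⌋=3535; principal=104999-3535=101464; balance=505105-101464=403641
9. interest=⌊403641·70/10000⌋=2825; principal=104999-2825=102174; balance=403641-102174=301467
10. interest=⌊301467·70/10000⌋=2110; principal=104999-2110=102889; balance=301467-102889=198578
11. interest=⌊198578·70/10000⌋=1390; principal=104999-1390=103609; balance=198578-103609=94969
12. interest=⌊94969·70/10000⌋=664; principal=min(104999-664,94969)=94969; balance=94969-94969=0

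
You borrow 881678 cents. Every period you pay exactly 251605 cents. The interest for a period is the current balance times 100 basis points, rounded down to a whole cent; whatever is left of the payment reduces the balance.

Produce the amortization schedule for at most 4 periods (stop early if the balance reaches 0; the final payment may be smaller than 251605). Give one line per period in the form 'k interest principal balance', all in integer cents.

1. interest=⌊881678·100/10000⌋=8816; principal=251605-8816=242789; balance=881678-242789=638889
2. interest=⌊638889·100/10000⌋=6388; principal=251605-6388=245217; balance=638889-245217=393672
3. interest=⌊393672·100/10000⌋=3936; principal=251605-3936=247669; balance=393672-247669=146003
4. interest=⌊146003·100/10000⌋=1460; principal=min(251605-1460,146003)=146003; balance=146003-146003=0

1 8816 242789 638889
2 6388 245217 393672
3 3936 247669 146003
4 1460 146003 0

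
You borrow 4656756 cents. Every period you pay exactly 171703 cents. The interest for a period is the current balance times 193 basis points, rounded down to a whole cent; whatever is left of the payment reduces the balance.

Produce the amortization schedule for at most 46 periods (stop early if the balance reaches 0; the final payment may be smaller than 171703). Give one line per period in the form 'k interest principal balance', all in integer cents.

1 89875 81828 4574928
2 88296 83407 4491521
3 86686 85017 4406504
4 85045 86658 4319846
5 83373 88330 4231516
6 81668 90035 4141481
7 79930 91773 4049708
8 78159 93544 3956164
9 76353 95350 3860814
10 74513 97190 3763624
11 72637 99066 3664558
12 70725 100978 3563580
13 68777 102926 3460654
14 66790 104913 3355741
15 64765 106938 3248803
16 62701 109002 3139801
17 60598 111105 3028696
18 58453 113250 2915446
19 56268 115435 2800011
20 54040 117663 2682348
21 51769 119934 2562414
22 49454 122249 2440165
23 47095 124608 2315557
24 44690 127013 2188544
25 42238 129465 2059079
26 39740 131963 1927116
27 37193 134510 1792606
28 34597 137106 1655500
29 31951 139752 1515748
30 29253 142450 1373298
31 26504 145199 1228099
32 23702 148001 1080098
33 20845 150858 929240
34 17934 153769 775471
35 14966 156737 618734
36 11941 159762 458972
37 8858 162845 296127
38 5715 165988 130139
39 2511 130139 0

1. interest=⌊4656756·193/10000⌋=89875; principal=171703-89875=81828; balance=4656756-81828=4574928
2. interest=⌊4574928·193/10000⌋=88296; principal=171703-88296=83407; balance=4574928-83407=4491521
3. interest=⌊4491521·193/10000⌋=86686; principal=171703-86686=85017; balance=4491521-85017=4406504
4. interest=⌊4406504·193/10000⌋=85045; principal=171703-85045=86658; balance=4406504-86658=4319846
5. interest=⌊4319846·193/10000⌋=83373; principal=171703-83373=88330; balance=4319846-88330=4231516
6. interest=⌊4231516·193/10000⌋=81668; principal=171703-81668=90035; balance=4231516-90035=4141481
7. interest=⌊4141481·193/10000⌋=79930; principal=171703-79930=91773; balance=4141481-91773=4049708
8. interest=⌊4049708·193/10000⌋=78159; principal=171703-78159=93544; balance=4049708-93544=3956164
9. interest=⌊3956164·193/10000⌋=76353; principal=171703-76353=95350; balance=3956164-95350=3860814
10. interest=⌊3860814·193/10000⌋=74513; principal=171703-74513=97190; balance=3860814-97190=3763624
11. interest=⌊3763624·193/10000⌋=72637; principal=171703-72637=99066; balance=3763624-99066=3664558
12. interest=⌊3664558·193/10000⌋=70725; principal=171703-70725=100978; balance=3664558-100978=3563580
13. interest=⌊3563580·193/10000⌋=68777; principal=171703-68777=102926; balance=3563580-102926=3460654
14. interest=⌊3460654·193/10000⌋=66790; principal=171703-66790=104913; balance=3460654-104913=3355741
15. interest=⌊3355741·193/10000⌋=64765; principal=171703-64765=106938; balance=3355741-106938=3248803
16. interest=⌊3248803·193/10000⌋=62701; principal=171703-62701=109002; balance=3248803-109002=3139801
17. interest=⌊3139801·193/10000⌋=60598; principal=171703-60598=111105; balance=3139801-111105=3028696
18. interest=⌊3028696·193/10000⌋=58453; principal=171703-58453=113250; balance=3028696-113250=2915446
19. interest=⌊2915446·193/10000⌋=56268; principal=171703-56268=115435; balance=2915446-115435=2800011
20. interest=⌊2800011·193/10000⌋=54040; principal=171703-54040=117663; balance=2800011-117663=2682348
21. interest=⌊2682348·193/10000⌋=51769; principal=171703-51769=119934; balance=2682348-119934=2562414
22. interest=⌊2562414·193/10000⌋=49454; principal=171703-49454=122249; balance=2562414-122249=2440165
23. interest=⌊2440165·193/10000⌋=47095; principal=171703-47095=124608; balance=2440165-124608=2315557
24. interest=⌊2315557·193/10000⌋=44690; principal=171703-44690=127013; balance=2315557-127013=2188544
25. interest=⌊2188544·193/10000⌋=42238; principal=171703-42238=129465; balance=2188544-129465=2059079
26. interest=⌊2059079·193/10000⌋=39740; principal=171703-39740=131963; balance=2059079-131963=1927116
27. interest=⌊1927116·193/10000⌋=37193; principal=171703-37193=134510; balance=1927116-134510=1792606
28. interest=⌊1792606·193/10000⌋=34597; principal=171703-34597=137106; balance=1792606-137106=1655500
29. interest=⌊1655500·193/10000⌋=31951; principal=171703-31951=139752; balance=1655500-139752=1515748
30. interest=⌊1515748·193/10000⌋=29253; principal=171703-29253=142450; balance=1515748-142450=1373298
31. interest=⌊1373298·193/10000⌋=26504; principal=171703-26504=145199; balance=1373298-145199=1228099
32. interest=⌊1228099·193/10000⌋=23702; principal=171703-23702=148001; balance=1228099-148001=1080098
33. interest=⌊1080098·193/10000⌋=20845; principal=171703-20845=150858; balance=1080098-150858=929240
34. interest=⌊929240·193/10000⌋=17934; principal=171703-17934=153769; balance=929240-153769=775471
35. interest=⌊775471·193/10000⌋=14966; principal=171703-14966=156737; balance=775471-156737=618734
36. interest=⌊618734·193/10000⌋=11941; principal=171703-11941=159762; balance=618734-159762=458972
37. interest=⌊458972·193/10000⌋=8858; principal=171703-8858=162845; balance=458972-162845=296127
38. interest=⌊296127·193/10000⌋=5715; principal=171703-5715=165988; balance=296127-165988=130139
39. interest=⌊130139·193/10000⌋=2511; principal=min(171703-2511,130139)=130139; balance=130139-130139=0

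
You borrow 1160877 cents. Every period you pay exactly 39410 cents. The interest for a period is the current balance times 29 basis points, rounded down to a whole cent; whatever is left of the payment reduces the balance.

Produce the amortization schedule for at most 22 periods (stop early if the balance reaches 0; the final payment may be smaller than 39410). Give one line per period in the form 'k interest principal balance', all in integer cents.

1 3366 36044 1124833
2 3262 36148 1088685
3 3157 36253 1052432
4 3052 36358 1016074
5 2946 36464 979610
6 2840 36570 943040
7 2734 36676 906364
8 2628 36782 869582
9 2521 36889 832693
10 2414 36996 795697
11 2307 37103 758594
12 2199 37211 721383
13 2092 37318 684065
14 1983 37427 646638
15 1875 37535 609103
16 1766 37644 571459
17 1657 37753 533706
18 1547 37863 495843
19 1437 37973 457870
20 1327 38083 419787
21 1217 38193 381594
22 1106 38304 343290

1. interest=⌊1160877·29/10000⌋=3366; principal=39410-3366=36044; balance=1160877-36044=1124833
2. interest=⌊1124833·29/10000⌋=3262; principal=39410-3262=36148; balance=1124833-36148=1088685
3. interest=⌊1088685·29/10000⌋=3157; principal=39410-3157=36253; balance=1088685-36253=1052432
4. interest=⌊1052432·29/10000⌋=3052; principal=39410-3052=36358; balance=1052432-36358=1016074
5. interest=⌊1016074·29/10000⌋=2946; principal=39410-2946=36464; balance=1016074-36464=979610
6. interest=⌊979610·29/10000⌋=2840; principal=39410-2840=36570; balance=979610-36570=943040
7. interest=⌊943040·29/10000⌋=2734; principal=39410-2734=36676; balance=943040-36676=906364
8. interest=⌊906364·29/10000⌋=2628; principal=39410-2628=36782; balance=906364-36782=869582
9. interest=⌊869582·29/10000⌋=2521; principal=39410-2521=36889; balance=869582-36889=832693
10. interest=⌊832693·29/10000⌋=2414; principal=39410-2414=36996; balance=832693-36996=795697
11. interest=⌊795697·29/10000⌋=2307; principal=39410-2307=37103; balance=795697-37103=758594
12. interest=⌊758594·29/10000⌋=2199; principal=39410-2199=37211; balance=758594-37211=721383
13. interest=⌊721383·29/10000⌋=2092; principal=39410-2092=37318; balance=721383-37318=684065
14. interest=⌊684065·29/10000⌋=1983; principal=39410-1983=37427; balance=684065-37427=646638
15. interest=⌊646638·29/10000⌋=1875; principal=39410-1875=37535; balance=646638-37535=609103
16. interest=⌊609103·29/10000⌋=1766; principal=39410-1766=37644; balance=609103-37644=571459
17. interest=⌊571459·29/10000⌋=1657; principal=39410-1657=37753; balance=571459-37753=533706
18. interest=⌊533706·29/10000⌋=1547; principal=39410-1547=37863; balance=533706-37863=495843
19. interest=⌊495843·29/10000⌋=1437; principal=39410-1437=37973; balance=495843-37973=457870
20. interest=⌊457870·29/10000⌋=1327; principal=39410-1327=38083; balance=457870-38083=419787
21. interest=⌊419787·29/10000⌋=1217; principal=39410-1217=38193; balance=419787-38193=381594
22. interest=⌊381594·29/10000⌋=1106; principal=39410-1106=38304; balance=381594-38304=343290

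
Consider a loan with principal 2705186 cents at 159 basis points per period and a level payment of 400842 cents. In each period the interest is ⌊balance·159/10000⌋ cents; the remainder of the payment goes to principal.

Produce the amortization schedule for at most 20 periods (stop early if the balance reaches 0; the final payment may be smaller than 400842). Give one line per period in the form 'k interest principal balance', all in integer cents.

1. interest=⌊2705186·159/10000⌋=43012; principal=400842-43012=357830; balance=2705186-357830=2347356
2. interest=⌊2347356·159/10000⌋=37322; principal=400842-37322=363520; balance=2347356-363520=1983836
3. interest=⌊1983836·159/10000⌋=31542; principal=400842-31542=369300; balance=1983836-369300=1614536
4. interest=⌊1614536·159/10000⌋=25671; principal=400842-25671=375171; balance=1614536-375171=1239365
5. interest=⌊1239365·159/10000⌋=19705; principal=400842-19705=381137; balance=1239365-381137=858228
6. interest=⌊858228·159/10000⌋=13645; principal=400842-13645=387197; balance=858228-387197=471031
7. interest=⌊471031·159/10000⌋=7489; principal=400842-7489=393353; balance=471031-393353=77678
8. interest=⌊77678·159/10000⌋=1235; principal=min(400842-1235,77678)=77678; balance=77678-77678=0

1 43012 357830 2347356
2 37322 363520 1983836
3 31542 369300 1614536
4 25671 375171 1239365
5 19705 381137 858228
6 13645 387197 471031
7 7489 393353 77678
8 1235 77678 0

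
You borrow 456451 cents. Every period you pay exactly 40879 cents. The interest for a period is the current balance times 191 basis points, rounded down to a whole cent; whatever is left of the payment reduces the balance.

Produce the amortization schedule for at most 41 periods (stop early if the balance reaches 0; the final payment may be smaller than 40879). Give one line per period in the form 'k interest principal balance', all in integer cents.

1. interest=⌊456451·191/10000⌋=8718; principal=40879-8718=32161; balance=456451-32161=424290
2. interest=⌊424290·191/10000⌋=8103; principal=40879-8103=32776; balance=424290-32776=391514
3. interest=⌊391514·191/10000⌋=7477; principal=40879-7477=33402; balance=391514-33402=358112
4. interest=⌊358112·191/10000⌋=6839; principal=40879-6839=34040; balance=358112-34040=324072
5. interest=⌊324072·191/10000⌋=6189; principal=40879-6189=34690; balance=324072-34690=289382
6. interest=⌊289382·191/10000⌋=5527; principal=40879-5527=35352; balance=289382-35352=254030
7. interest=⌊254030·191/10000⌋=4851; principal=40879-4851=36028; balance=254030-36028=218002
8. interest=⌊218002·191/10000⌋=4163; principal=40879-4163=36716; balance=218002-36716=181286
9. interest=⌊181286·191/10000⌋=3462; principal=40879-3462=37417; balance=181286-37417=143869
10. interest=⌊143869·191/10000⌋=2747; principal=40879-2747=38132; balance=143869-38132=105737
11. interest=⌊105737·191/10000⌋=2019; principal=40879-2019=38860; balance=105737-38860=66877
12. interest=⌊66877·191/10000⌋=1277; principal=40879-1277=39602; balance=66877-39602=27275
13. interest=⌊27275·191/10000⌋=520; principal=min(40879-520,27275)=27275; balance=27275-27275=0

1 8718 32161 424290
2 8103 32776 391514
3 7477 33402 358112
4 6839 34040 324072
5 6189 34690 289382
6 5527 35352 254030
7 4851 36028 218002
8 4163 36716 181286
9 3462 37417 143869
10 2747 38132 105737
11 2019 38860 66877
12 1277 39602 27275
13 520 27275 0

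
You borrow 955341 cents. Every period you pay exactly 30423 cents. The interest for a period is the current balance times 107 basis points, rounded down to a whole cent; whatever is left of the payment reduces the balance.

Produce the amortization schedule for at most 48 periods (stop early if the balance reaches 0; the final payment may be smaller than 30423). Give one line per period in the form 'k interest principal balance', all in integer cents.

1 10222 20201 935140
2 10005 20418 914722
3 9787 20636 894086
4 9566 20857 873229
5 9343 21080 852149
6 9117 21306 830843
7 8890 21533 809310
8 8659 21764 787546
9 8426 21997 765549
10 8191 22232 743317
11 7953 22470 720847
12 7713 22710 698137
13 7470 22953 675184
14 7224 23199 651985
15 6976 23447 628538
16 6725 23698 604840
17 6471 23952 580888
18 6215 24208 556680
19 5956 24467 532213
20 5694 24729 507484
21 5430 24993 482491
22 5162 25261 457230
23 4892 25531 431699
24 4619 25804 405895
25 4343 26080 379815
26 4064 26359 353456
27 3781 26642 326814
28 3496 26927 299887
29 3208 27215 272672
30 2917 27506 245166
31 2623 27800 217366
32 2325 28098 189268
33 2025 28398 160870
34 1721 28702 132168
35 1414 29009 103159
36 1103 29320 73839
37 790 29633 44206
38 473 29950 14256
39 152 14256 0

1. interest=⌊955341·107/10000⌋=10222; principal=30423-10222=20201; balance=955341-20201=935140
2. interest=⌊935140·107/10000⌋=10005; principal=30423-10005=20418; balance=935140-20418=914722
3. interest=⌊914722·107/10000⌋=9787; principal=30423-9787=20636; balance=914722-20636=894086
4. interest=⌊894086·107/10000⌋=9566; principal=30423-9566=20857; balance=894086-20857=873229
5. interest=⌊873229·107/10000⌋=9343; principal=30423-9343=21080; balance=873229-21080=852149
6. interest=⌊852149·107/10000⌋=9117; principal=30423-9117=21306; balance=852149-21306=830843
7. interest=⌊830843·107/10000⌋=8890; principal=30423-8890=21533; balance=830843-21533=809310
8. interest=⌊809310·107/10000⌋=8659; principal=30423-8659=21764; balance=809310-21764=787546
9. interest=⌊787546·107/10000⌋=8426; principal=30423-8426=21997; balance=787546-21997=765549
10. interest=⌊765549·107/10000⌋=8191; principal=30423-8191=22232; balance=765549-22232=743317
11. interest=⌊743317·107/10000⌋=7953; principal=30423-7953=22470; balance=743317-22470=720847
12. interest=⌊720847·107/10000⌋=7713; principal=30423-7713=22710; balance=720847-22710=698137
13. interest=⌊698137·107/10000⌋=7470; principal=30423-7470=22953; balance=698137-22953=675184
14. interest=⌊675184·107/10000⌋=7224; principal=30423-7224=23199; balance=675184-23199=651985
15. interest=⌊651985·107/10000⌋=6976; principal=30423-6976=23447; balance=651985-23447=628538
16. interest=⌊628538·107/10000⌋=6725; principal=30423-6725=23698; balance=628538-23698=604840
17. interest=⌊604840·107/10000⌋=6471; principal=30423-6471=23952; balance=604840-23952=580888
18. interest=⌊580888·107/10000⌋=6215; principal=30423-6215=24208; balance=580888-24208=556680
19. interest=⌊556680·107/10000⌋=5956; principal=30423-5956=24467; balance=556680-24467=532213
20. interest=⌊532213·107/10000⌋=5694; principal=30423-5694=24729; balance=532213-24729=507484
21. interest=⌊507484·107/10000⌋=5430; principal=30423-5430=24993; balance=507484-24993=482491
22. interest=⌊482491·107/10000⌋=5162; principal=30423-5162=25261; balance=482491-25261=457230
23. interest=⌊457230·107/10000⌋=4892; principal=30423-4892=25531; balance=457230-25531=431699
24. interest=⌊431699·107/10000⌋=4619; principal=30423-4619=25804; balance=431699-25804=405895
25. interest=⌊405895·107/10000⌋=4343; principal=30423-4343=26080; balance=405895-26080=379815
26. interest=⌊379815·107/10000⌋=4064; principal=30423-4064=26359; balance=379815-26359=353456
27. interest=⌊353456·107/10000⌋=3781; principal=30423-3781=26642; balance=353456-26642=326814
28. interest=⌊326814·107/10000⌋=3496; principal=30423-3496=26927; balance=326814-26927=299887
29. interest=⌊299887·107/10000⌋=3208; principal=30423-3208=27215; balance=299887-27215=272672
30. interest=⌊272672·107/10000⌋=2917; principal=30423-2917=27506; balance=272672-27506=245166
31. interest=⌊245166·107/10000⌋=2623; principal=30423-2623=27800; balance=245166-27800=217366
32. interest=⌊217366·107/10000⌋=2325; principal=30423-2325=28098; balance=217366-28098=189268
33. interest=⌊189268·107/10000⌋=2025; principal=30423-2025=28398; balance=189268-28398=160870
34. interest=⌊160870·107/10000⌋=1721; principal=30423-1721=28702; balance=160870-28702=132168
35. interest=⌊132168·107/10000⌋=1414; principal=30423-1414=29009; balance=132168-29009=103159
36. interest=⌊103159·107/10000⌋=1103; principal=30423-1103=29320; balance=103159-29320=73839
37. interest=⌊73839·107/10000⌋=790; principal=30423-790=29633; balance=73839-29633=44206
38. interest=⌊44206·107/10000⌋=473; principal=30423-473=29950; balance=44206-29950=14256
39. interest=⌊14256·107/10000⌋=152; principal=min(30423-152,14256)=14256; balance=14256-14256=0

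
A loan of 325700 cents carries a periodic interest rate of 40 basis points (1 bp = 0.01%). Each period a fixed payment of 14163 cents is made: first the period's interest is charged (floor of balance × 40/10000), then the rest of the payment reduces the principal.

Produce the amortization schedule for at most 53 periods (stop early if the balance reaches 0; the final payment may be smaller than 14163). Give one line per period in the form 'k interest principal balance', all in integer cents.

1 1302 12861 312839
2 1251 12912 299927
3 1199 12964 286963
4 1147 13016 273947
5 1095 13068 260879
6 1043 13120 247759
7 991 13172 234587
8 938 13225 221362
9 885 13278 208084
10 832 13331 194753
11 779 13384 181369
12 725 13438 167931
13 671 13492 154439
14 617 13546 140893
15 563 13600 127293
16 509 13654 113639
17 454 13709 99930
18 399 13764 86166
19 344 13819 72347
20 289 13874 58473
21 233 13930 44543
22 178 13985 30558
23 122 14041 16517
24 66 14097 2420
25 9 2420 0

1. interest=⌊325700·40/10000⌋=1302; principal=14163-1302=12861; balance=325700-12861=312839
2. interest=⌊312839·40/10000⌋=1251; principal=14163-1251=12912; balance=312839-12912=299927
3. interest=⌊299927·40/10000⌋=1199; principal=14163-1199=12964; balance=299927-12964=286963
4. interest=⌊286963·40/10000⌋=1147; principal=14163-1147=13016; balance=286963-13016=273947
5. interest=⌊273947·40/10000⌋=1095; principal=14163-1095=13068; balance=273947-13068=260879
6. interest=⌊260879·40/10000⌋=1043; principal=14163-1043=13120; balance=260879-13120=247759
7. interest=⌊247759·40/10000⌋=991; principal=14163-991=13172; balance=247759-13172=234587
8. interest=⌊234587·40/10000⌋=938; principal=14163-938=13225; balance=234587-13225=221362
9. interest=⌊221362·40/10000⌋=885; principal=14163-885=13278; balance=221362-13278=208084
10. interest=⌊208084·40/10000⌋=832; principal=14163-832=13331; balance=208084-13331=194753
11. interest=⌊194753·40/10000⌋=779; principal=14163-779=13384; balance=194753-13384=181369
12. interest=⌊181369·40/10000⌋=725; principal=14163-725=13438; balance=181369-13438=167931
13. interest=⌊167931·40/10000⌋=671; principal=14163-671=13492; balance=167931-13492=154439
14. interest=⌊154439·40/10000⌋=617; principal=14163-617=13546; balance=154439-13546=140893
15. interest=⌊140893·40/10000⌋=563; principal=14163-563=13600; balance=140893-13600=127293
16. interest=⌊127293·40/10000⌋=509; principal=14163-509=13654; balance=127293-13654=113639
17. interest=⌊113639·40/10000⌋=454; principal=14163-454=13709; balance=113639-13709=99930
18. interest=⌊99930·40/10000⌋=399; principal=14163-399=13764; balance=99930-13764=86166
19. interest=⌊86166·40/10000⌋=344; principal=14163-344=13819; balance=86166-13819=72347
20. interest=⌊72347·40/10000⌋=289; principal=14163-289=13874; balance=72347-13874=58473
21. interest=⌊58473·40/10000⌋=233; principal=14163-233=13930; balance=58473-13930=44543
22. interest=⌊44543·40/10000⌋=178; principal=14163-178=13985; balance=44543-13985=30558
23. interest=⌊30558·40/10000⌋=122; principal=14163-122=14041; balance=30558-14041=16517
24. interest=⌊16517·40/10000⌋=66; principal=14163-66=14097; balance=16517-14097=2420
25. interest=⌊2420·40/10000⌋=9; principal=min(14163-9,2420)=2420; balance=2420-2420=0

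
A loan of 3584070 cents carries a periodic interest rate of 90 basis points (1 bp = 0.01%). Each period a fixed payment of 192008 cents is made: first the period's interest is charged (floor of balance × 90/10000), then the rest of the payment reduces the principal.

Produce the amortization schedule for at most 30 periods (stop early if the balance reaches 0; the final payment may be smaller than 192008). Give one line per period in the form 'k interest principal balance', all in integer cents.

1 32256 159752 3424318
2 30818 161190 3263128
3 29368 162640 3100488
4 27904 164104 2936384
5 26427 165581 2770803
6 24937 167071 2603732
7 23433 168575 2435157
8 21916 170092 2265065
9 20385 171623 2093442
10 18840 173168 1920274
11 17282 174726 1745548
12 15709 176299 1569249
13 14123 177885 1391364
14 12522 179486 1211878
15 10906 181102 1030776
16 9276 182732 848044
17 7632 184376 663668
18 5973 186035 477633
19 4298 187710 289923
20 2609 189399 100524
21 904 100524 0

1. interest=⌊3584070·90/10000⌋=32256; principal=192008-32256=159752; balance=3584070-159752=3424318
2. interest=⌊3424318·90/10000⌋=30818; principal=192008-30818=161190; balance=3424318-161190=3263128
3. interest=⌊3263128·90/10000⌋=29368; principal=192008-29368=162640; balance=3263128-162640=3100488
4. interest=⌊3100488·90/10000⌋=27904; principal=192008-27904=164104; balance=3100488-164104=2936384
5. interest=⌊2936384·90/10000⌋=26427; principal=192008-26427=165581; balance=2936384-165581=2770803
6. interest=⌊2770803·90/10000⌋=24937; principal=192008-24937=167071; balance=2770803-167071=2603732
7. interest=⌊2603732·90/10000⌋=23433; principal=192008-23433=168575; balance=2603732-168575=2435157
8. interest=⌊2435157·90/10000⌋=21916; principal=192008-21916=170092; balance=2435157-170092=2265065
9. interest=⌊2265065·90/10000⌋=20385; principal=192008-20385=171623; balance=2265065-171623=2093442
10. interest=⌊2093442·90/10000⌋=18840; principal=192008-18840=173168; balance=2093442-173168=1920274
11. interest=⌊1920274·90/10000⌋=17282; principal=192008-17282=174726; balance=1920274-174726=1745548
12. interest=⌊1745548·90/10000⌋=15709; principal=192008-15709=176299; balance=1745548-176299=1569249
13. interest=⌊1569249·90/10000⌋=14123; principal=192008-14123=177885; balance=1569249-177885=1391364
14. interest=⌊1391364·90/10000⌋=12522; principal=192008-12522=179486; balance=1391364-179486=1211878
15. interest=⌊1211878·90/10000⌋=10906; principal=192008-10906=181102; balance=1211878-181102=1030776
16. interest=⌊1030776·90/10000⌋=9276; principal=192008-9276=182732; balance=1030776-182732=848044
17. interest=⌊848044·90/10000⌋=7632; principal=192008-7632=184376; balance=848044-184376=663668
18. interest=⌊663668·90/10000⌋=5973; principal=192008-5973=186035; balance=663668-186035=477633
19. interest=⌊477633·90/10000⌋=4298; principal=192008-4298=187710; balance=477633-187710=289923
20. interest=⌊289923·90/10000⌋=2609; principal=192008-2609=189399; balance=289923-189399=100524
21. interest=⌊100524·90/10000⌋=904; principal=min(192008-904,100524)=100524; balance=100524-100524=0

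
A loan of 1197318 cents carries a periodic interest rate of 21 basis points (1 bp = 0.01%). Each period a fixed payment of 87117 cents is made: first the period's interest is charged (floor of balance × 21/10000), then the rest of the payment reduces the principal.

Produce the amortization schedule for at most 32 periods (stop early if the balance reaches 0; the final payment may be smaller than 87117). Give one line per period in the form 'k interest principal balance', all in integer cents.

1 2514 84603 1112715
2 2336 84781 1027934
3 2158 84959 942975
4 1980 85137 857838
5 1801 85316 772522
6 1622 85495 687027
7 1442 85675 601352
8 1262 85855 515497
9 1082 86035 429462
10 901 86216 343246
11 720 86397 256849
12 539 86578 170271
13 357 86760 83511
14 175 83511 0

1. interest=⌊1197318·21/10000⌋=2514; principal=87117-2514=84603; balance=1197318-84603=1112715
2. interest=⌊1112715·21/10000⌋=2336; principal=87117-2336=84781; balance=1112715-84781=1027934
3. interest=⌊1027934·21/10000⌋=2158; principal=87117-2158=84959; balance=1027934-84959=942975
4. interest=⌊942975·21/10000⌋=1980; principal=87117-1980=85137; balance=942975-85137=857838
5. interest=⌊857838·21/10000⌋=1801; principal=87117-1801=85316; balance=857838-85316=772522
6. interest=⌊772522·21/10000⌋=1622; principal=87117-1622=85495; balance=772522-85495=687027
7. interest=⌊687027·21/10000⌋=1442; principal=87117-1442=85675; balance=687027-85675=601352
8. interest=⌊601352·21/10000⌋=1262; principal=87117-1262=85855; balance=601352-85855=515497
9. interest=⌊515497·21/10000⌋=1082; principal=87117-1082=86035; balance=515497-86035=429462
10. interest=⌊429462·21/10000⌋=901; principal=87117-901=86216; balance=429462-86216=343246
11. interest=⌊343246·21/10000⌋=720; principal=87117-720=86397; balance=343246-86397=256849
12. interest=⌊256849·21/10000⌋=539; principal=87117-539=86578; balance=256849-86578=170271
13. interest=⌊170271·21/10000⌋=357; principal=87117-357=86760; balance=170271-86760=83511
14. interest=⌊83511·21/10000⌋=175; principal=min(87117-175,83511)=83511; balance=83511-83511=0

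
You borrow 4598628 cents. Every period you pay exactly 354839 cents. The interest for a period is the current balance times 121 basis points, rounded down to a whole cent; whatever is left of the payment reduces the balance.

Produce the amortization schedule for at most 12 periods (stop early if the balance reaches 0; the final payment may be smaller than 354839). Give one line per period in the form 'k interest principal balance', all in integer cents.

1 55643 299196 4299432
2 52023 302816 3996616
3 48359 306480 3690136
4 44650 310189 3379947
5 40897 313942 3066005
6 37098 317741 2748264
7 33253 321586 2426678
8 29362 325477 2101201
9 25424 329415 1771786
10 21438 333401 1438385
11 17404 337435 1100950
12 13321 341518 759432

1. interest=⌊4598628·121/10000⌋=55643; principal=354839-55643=299196; balance=4598628-299196=4299432
2. interest=⌊4299432·121/10000⌋=52023; principal=354839-52023=302816; balance=4299432-302816=3996616
3. interest=⌊3996616·121/10000⌋=48359; principal=354839-48359=306480; balance=3996616-306480=3690136
4. interest=⌊3690136·121/10000⌋=44650; principal=354839-44650=310189; balance=3690136-310189=3379947
5. interest=⌊3379947·121/10000⌋=40897; principal=354839-40897=313942; balance=3379947-313942=3066005
6. interest=⌊3066005·121/10000⌋=37098; principal=354839-37098=317741; balance=3066005-317741=2748264
7. interest=⌊2748264·121/10000⌋=33253; principal=354839-33253=321586; balance=2748264-321586=2426678
8. interest=⌊2426678·121/10000⌋=29362; principal=354839-29362=325477; balance=2426678-325477=2101201
9. interest=⌊2101201·121/10000⌋=25424; principal=354839-25424=329415; balance=2101201-329415=1771786
10. interest=⌊1771786·121/10000⌋=21438; principal=354839-21438=333401; balance=1771786-333401=1438385
11. interest=⌊1438385·121/10000⌋=17404; principal=354839-17404=337435; balance=1438385-337435=1100950
12. interest=⌊1100950·121/10000⌋=13321; principal=354839-13321=341518; balance=1100950-341518=759432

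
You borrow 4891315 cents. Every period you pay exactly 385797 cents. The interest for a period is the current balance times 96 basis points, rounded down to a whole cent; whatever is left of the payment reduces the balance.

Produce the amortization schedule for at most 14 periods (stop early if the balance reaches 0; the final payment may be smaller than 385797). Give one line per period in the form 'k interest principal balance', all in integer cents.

1 46956 338841 4552474
2 43703 342094 4210380
3 40419 345378 3865002
4 37104 348693 3516309
5 33756 352041 3164268
6 30376 355421 2808847
7 26964 358833 2450014
8 23520 362277 2087737
9 20042 365755 1721982
10 16531 369266 1352716
11 12986 372811 979905
12 9407 376390 603515
13 5793 380004 223511
14 2145 223511 0

1. interest=⌊4891315·96/10000⌋=46956; principal=385797-46956=338841; balance=4891315-338841=4552474
2. interest=⌊4552474·96/10000⌋=43703; principal=385797-43703=342094; balance=4552474-342094=4210380
3. interest=⌊4210380·96/10000⌋=40419; principal=385797-40419=345378; balance=4210380-345378=3865002
4. interest=⌊3865002·96/10000⌋=37104; principal=385797-37104=348693; balance=3865002-348693=3516309
5. interest=⌊3516309·96/10000⌋=33756; principal=385797-33756=352041; balance=3516309-352041=3164268
6. interest=⌊3164268·96/10000⌋=30376; principal=385797-30376=355421; balance=3164268-355421=2808847
7. interest=⌊2808847·96/10000⌋=26964; principal=385797-26964=358833; balance=2808847-358833=2450014
8. interest=⌊2450014·96/10000⌋=23520; principal=385797-23520=362277; balance=2450014-362277=2087737
9. interest=⌊2087737·96/10000⌋=20042; principal=385797-20042=365755; balance=2087737-365755=1721982
10. interest=⌊1721982·96/10000⌋=16531; principal=385797-16531=369266; balance=1721982-369266=1352716
11. interest=⌊1352716·96/10000⌋=12986; principal=385797-12986=372811; balance=1352716-372811=979905
12. interest=⌊979905·96/10000⌋=9407; principal=385797-9407=376390; balance=979905-376390=603515
13. interest=⌊603515·96/10000⌋=5793; principal=385797-5793=380004; balance=603515-380004=223511
14. interest=⌊223511·96/10000⌋=2145; principal=min(385797-2145,223511)=223511; balance=223511-223511=0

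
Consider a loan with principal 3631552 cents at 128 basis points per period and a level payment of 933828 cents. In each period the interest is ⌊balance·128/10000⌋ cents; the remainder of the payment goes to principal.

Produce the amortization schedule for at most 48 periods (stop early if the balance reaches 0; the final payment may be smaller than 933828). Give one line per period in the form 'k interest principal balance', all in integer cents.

1 46483 887345 2744207
2 35125 898703 1845504
3 23622 910206 935298
4 11971 921857 13441
5 172 13441 0

1. interest=⌊3631552·128/10000⌋=46483; principal=933828-46483=887345; balance=3631552-887345=2744207
2. interest=⌊2744207·128/10000⌋=35125; principal=933828-35125=898703; balance=2744207-898703=1845504
3. interest=⌊1845504·128/10000⌋=23622; principal=933828-23622=910206; balance=1845504-910206=935298
4. interest=⌊935298·128/10000⌋=11971; principal=933828-11971=921857; balance=935298-921857=13441
5. interest=⌊13441·128/10000⌋=172; principal=min(933828-172,13441)=13441; balance=13441-13441=0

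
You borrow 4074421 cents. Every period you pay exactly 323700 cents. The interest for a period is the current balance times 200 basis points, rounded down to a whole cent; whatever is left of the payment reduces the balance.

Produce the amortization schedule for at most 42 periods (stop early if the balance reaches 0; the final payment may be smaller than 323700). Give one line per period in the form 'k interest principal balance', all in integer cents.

1. interest=⌊4074421·200/10000⌋=81488; principal=323700-81488=242212; balance=4074421-242212=3832209
2. interest=⌊3832209·200/10000⌋=76644; principal=323700-76644=247056; balance=3832209-247056=3585153
3. interest=⌊3585153·200/10000⌋=71703; principal=323700-71703=251997; balance=3585153-251997=3333156
4. interest=⌊3333156·200/10000⌋=66663; principal=323700-66663=257037; balance=3333156-257037=3076119
5. interest=⌊3076119·200/10000⌋=61522; principal=323700-61522=262178; balance=3076119-262178=2813941
6. interest=⌊2813941·200/10000⌋=56278; principal=323700-56278=267422; balance=2813941-267422=2546519
7. interest=⌊2546519·200/10000⌋=50930; principal=323700-50930=272770; balance=2546519-272770=2273749
8. interest=⌊2273749·200/10000⌋=45474; principal=323700-45474=278226; balance=2273749-278226=1995523
9. interest=⌊1995523·200/10000⌋=39910; principal=323700-39910=283790; balance=1995523-283790=1711733
10. interest=⌊1711733·200/10000⌋=34234; principal=323700-34234=289466; balance=1711733-289466=1422267
11. interest=⌊1422267·200/10000⌋=28445; principal=323700-28445=295255; balance=1422267-295255=1127012
12. interest=⌊1127012·200/10000⌋=22540; principal=323700-22540=301160; balance=1127012-301160=825852
13. interest=⌊825852·200/10000⌋=16517; principal=323700-16517=307183; balance=825852-307183=518669
14. interest=⌊518669·200/10000⌋=10373; principal=323700-10373=313327; balance=518669-313327=205342
15. interest=⌊205342·200/10000⌋=4106; principal=min(323700-4106,205342)=205342; balance=205342-205342=0

1 81488 242212 3832209
2 76644 247056 3585153
3 71703 251997 3333156
4 66663 257037 3076119
5 61522 262178 2813941
6 56278 267422 2546519
7 50930 272770 2273749
8 45474 278226 1995523
9 39910 283790 1711733
10 34234 289466 1422267
11 28445 295255 1127012
12 22540 301160 825852
13 16517 307183 518669
14 10373 313327 205342
15 4106 205342 0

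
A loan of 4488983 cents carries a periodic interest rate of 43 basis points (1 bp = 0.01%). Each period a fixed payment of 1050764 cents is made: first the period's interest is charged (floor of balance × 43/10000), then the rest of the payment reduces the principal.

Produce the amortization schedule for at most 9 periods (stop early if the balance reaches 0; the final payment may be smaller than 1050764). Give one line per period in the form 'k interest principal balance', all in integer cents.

1. interest=⌊4488983·43/10000⌋=19302; principal=1050764-19302=1031462; balance=4488983-1031462=3457521
2. interest=⌊3457521·43/10000⌋=14867; principal=1050764-14867=1035897; balance=3457521-1035897=2421624
3. interest=⌊2421624·43/10000⌋=10412; principal=1050764-10412=1040352; balance=2421624-1040352=1381272
4. interest=⌊1381272·43/10000⌋=5939; principal=1050764-5939=1044825; balance=1381272-1044825=336447
5. interest=⌊336447·43/10000⌋=1446; principal=min(1050764-1446,336447)=336447; balance=336447-336447=0

1 19302 1031462 3457521
2 14867 1035897 2421624
3 10412 1040352 1381272
4 5939 1044825 336447
5 1446 336447 0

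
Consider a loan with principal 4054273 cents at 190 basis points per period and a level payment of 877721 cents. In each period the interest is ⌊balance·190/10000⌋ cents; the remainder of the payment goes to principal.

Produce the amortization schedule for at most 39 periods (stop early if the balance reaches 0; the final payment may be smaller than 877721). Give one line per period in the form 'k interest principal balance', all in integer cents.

1 77031 800690 3253583
2 61818 815903 2437680
3 46315 831406 1606274
4 30519 847202 759072
5 14422 759072 0

1. interest=⌊4054273·190/10000⌋=77031; principal=877721-77031=800690; balance=4054273-800690=3253583
2. interest=⌊3253583·190/10000⌋=61818; principal=877721-61818=815903; balance=3253583-815903=2437680
3. interest=⌊2437680·190/10000⌋=46315; principal=877721-46315=831406; balance=2437680-831406=1606274
4. interest=⌊1606274·190/10000⌋=30519; principal=877721-30519=847202; balance=1606274-847202=759072
5. interest=⌊759072·190/10000⌋=14422; principal=min(877721-14422,759072)=759072; balance=759072-759072=0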